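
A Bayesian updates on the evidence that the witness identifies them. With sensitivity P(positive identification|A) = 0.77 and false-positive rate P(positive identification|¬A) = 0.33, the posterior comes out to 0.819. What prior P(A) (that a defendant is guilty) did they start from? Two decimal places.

P(A) = 0.66

In odds form, posterior odds = prior odds × likelihood ratio, so prior odds = posterior odds ÷ LR.
Posterior odds = 0.819/(1−0.819) = 4.5249. LR = 0.77/0.33 = 2.3333.
Prior odds = 4.5249/2.3333 = 1.9393, so P(A) = 1.9393/(1+1.9393) ≈ 0.66.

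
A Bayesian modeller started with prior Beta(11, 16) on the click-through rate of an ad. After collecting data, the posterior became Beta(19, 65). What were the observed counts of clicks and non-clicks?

Under Beta–binomial conjugacy the posterior parameters are (a+s, b+f).
So s = 19 − 11 = 8 and f = 65 − 16 = 49.

8 clicks and 49 non-clicks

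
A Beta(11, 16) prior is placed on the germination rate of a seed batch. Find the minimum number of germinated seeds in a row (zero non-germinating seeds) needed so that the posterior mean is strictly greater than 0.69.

After k germinated seeds and 0 non-germinating seeds the posterior is Beta(11+k, 16), with mean (11+k)/(11+16+k).
Set (11+k)/(27+k) > 0.69 and solve: k > (0.69·27 − 11)/(1 − 0.69) = 24.613.
The smallest integer exceeding 24.613 is 25, and checking k=25: (36)/(52) = 0.6923 > 0.69.

k = 25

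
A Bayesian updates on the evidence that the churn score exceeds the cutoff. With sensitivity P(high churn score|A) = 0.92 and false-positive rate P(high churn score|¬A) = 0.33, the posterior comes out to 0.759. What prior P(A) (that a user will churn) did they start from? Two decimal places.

P(A) = 0.53

Bayes' rule in odds form gives O(A|E) = O(A)·[P(E|A)/P(E|¬A)], hence O(A) = O(A|E)/LR.
Posterior odds = 0.759/(1−0.759) = 3.1494. LR = 0.92/0.33 = 2.7879.
Prior odds = 3.1494/2.7879 = 1.1297, so P(A) = 1.1297/(1+1.1297) ≈ 0.53.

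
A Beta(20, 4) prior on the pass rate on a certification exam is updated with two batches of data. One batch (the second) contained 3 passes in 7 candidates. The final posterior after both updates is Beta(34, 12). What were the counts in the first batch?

Sequential conjugate updates are equivalent to a single update on the pooled data, so total successes = posterior α − prior α and total failures = posterior β − prior β.
Total across both batches: 34−20=14 passes, 12−4=8 failures.
Subtract the second batch: 14−3=11 passes and 8−4=4 failures.

11 passes and 4 failures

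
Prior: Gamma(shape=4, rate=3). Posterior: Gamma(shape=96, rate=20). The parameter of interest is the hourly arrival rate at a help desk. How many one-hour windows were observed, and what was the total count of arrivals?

A Gamma(α, β) prior (rate parametrization) on a Poisson rate with n observations summing to S gives posterior Gamma(α+S, β+n).
Matching: Σxᵢ = 96 − 4 = 92 and n = 20 − 3 = 17.

n = 17 one-hour windows with total 92 arrivals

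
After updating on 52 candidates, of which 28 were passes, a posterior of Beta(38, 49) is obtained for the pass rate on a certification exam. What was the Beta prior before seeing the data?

Beta is conjugate to the binomial likelihood: posterior = Beta(α+s, β+f).
Subtract the data counts: 38−28=10, 49−24=25.

Beta(10, 25)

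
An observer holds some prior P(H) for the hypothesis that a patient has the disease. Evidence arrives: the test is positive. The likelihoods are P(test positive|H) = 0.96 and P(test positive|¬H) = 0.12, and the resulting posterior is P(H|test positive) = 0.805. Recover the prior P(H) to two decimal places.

Bayes' rule in odds form gives O(H|E) = O(H)·[P(E|H)/P(E|¬H)], hence O(H) = O(H|E)/LR.
Posterior odds = 0.805/(1−0.805) = 4.1282. LR = 0.96/0.12 = 8.0000.
Prior odds = 4.1282/8.0000 = 0.5160, so P(H) = 0.5160/(1+0.5160) ≈ 0.34.

P(H) = 0.34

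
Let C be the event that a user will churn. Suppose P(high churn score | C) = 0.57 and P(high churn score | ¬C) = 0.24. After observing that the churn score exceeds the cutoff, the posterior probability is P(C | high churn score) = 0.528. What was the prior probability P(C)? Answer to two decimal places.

P(C) = 0.32

In odds form, posterior odds = prior odds × likelihood ratio, so prior odds = posterior odds ÷ LR.
Posterior odds = 0.528/(1−0.528) = 1.1186. LR = 0.57/0.24 = 2.3750.
Prior odds = 1.1186/2.3750 = 0.4710, so P(C) = 0.4710/(1+0.4710) ≈ 0.32.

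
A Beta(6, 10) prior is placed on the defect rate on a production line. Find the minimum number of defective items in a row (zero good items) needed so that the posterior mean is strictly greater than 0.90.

After k defective items and 0 good items the posterior is Beta(6+k, 10), with mean (6+k)/(6+10+k).
Set (6+k)/(16+k) > 0.90 and solve: k > (0.90·16 − 6)/(1 − 0.90) = 84.000.
The smallest integer exceeding 84.000 is 85.

k = 85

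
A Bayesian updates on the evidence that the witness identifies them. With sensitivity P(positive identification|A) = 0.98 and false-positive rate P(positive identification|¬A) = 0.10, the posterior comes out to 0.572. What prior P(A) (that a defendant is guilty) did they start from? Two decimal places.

In odds form, posterior odds = prior odds × likelihood ratio, so prior odds = posterior odds ÷ LR.
Posterior odds = 0.572/(1−0.572) = 1.3364. LR = 0.98/0.10 = 9.8000.
Prior odds = 1.3364/9.8000 = 0.1364, so P(A) = 0.1364/(1+0.1364) ≈ 0.12.

P(A) = 0.12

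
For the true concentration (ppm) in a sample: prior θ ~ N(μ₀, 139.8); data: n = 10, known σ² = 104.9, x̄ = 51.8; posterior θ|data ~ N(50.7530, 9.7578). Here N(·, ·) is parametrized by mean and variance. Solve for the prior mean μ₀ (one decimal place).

μ₀ = 36.8

With known observation variance, the Normal–Normal posterior has precision τ_n = τ₀ + n/σ² and mean μ_n = (τ₀μ₀ + (n/σ²)x̄)/τ_n.
Here τ₀ = 1/139.8 = 0.007153 and τ_data = 10/104.9 = 0.095329, so τ_n = 0.102482.
Rearranging for μ₀: μ₀ = (μ_n·τ_n − τ_data·x̄)/τ₀ = (50.7530·0.102482 − 0.095329·51.8) / 0.007153 = 0.263227/0.007153 ≈ 36.8.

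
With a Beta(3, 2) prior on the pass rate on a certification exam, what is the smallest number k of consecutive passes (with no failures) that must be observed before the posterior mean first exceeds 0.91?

After k passes and 0 failures the posterior is Beta(3+k, 2), with mean (3+k)/(3+2+k).
Set (3+k)/(5+k) > 0.91 and solve: k > (0.91·5 − 3)/(1 − 0.91) = 17.222.
The smallest integer exceeding 17.222 is 18.

k = 18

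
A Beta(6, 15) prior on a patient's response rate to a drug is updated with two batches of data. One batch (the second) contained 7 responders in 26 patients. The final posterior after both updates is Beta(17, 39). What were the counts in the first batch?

4 responders and 5 non-responders

Because Beta–binomial updating is additive in the counts, the combined data contributed (α_post−α_prior, β_post−β_prior) successes and failures.
Total across both batches: 17−6=11 responders, 39−15=24 non-responders.
Subtract the second batch: 11−7=4 responders and 24−19=5 non-responders.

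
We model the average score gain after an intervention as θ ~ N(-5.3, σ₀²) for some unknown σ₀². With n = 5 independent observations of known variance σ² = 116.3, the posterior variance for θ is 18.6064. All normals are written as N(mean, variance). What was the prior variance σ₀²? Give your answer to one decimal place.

Posterior precision equals prior precision plus data precision: 1/σ_n² = 1/σ₀² + n/σ².
So 1/σ₀² = 1/18.6064 − 5/116.3 = 0.053745 − 0.042992 = 0.010753.
Hence σ₀² = 1/0.010753 ≈ 93.0.

σ₀² = 93.0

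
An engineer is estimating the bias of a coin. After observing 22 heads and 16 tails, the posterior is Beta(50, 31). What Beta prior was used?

Beta(28, 15)

A Beta(α, β) prior with s successes and f failures in binomial data gives a Beta(α+s, β+f) posterior.
Subtract the data counts: 50−22=28, 31−16=15.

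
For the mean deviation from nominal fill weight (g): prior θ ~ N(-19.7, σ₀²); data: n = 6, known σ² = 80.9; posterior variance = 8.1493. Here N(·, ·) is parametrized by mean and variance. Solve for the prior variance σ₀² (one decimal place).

Posterior precision equals prior precision plus data precision: 1/σ_n² = 1/σ₀² + n/σ².
So 1/σ₀² = 1/8.1493 − 6/80.9 = 0.122710 − 0.074166 = 0.048544.
Hence σ₀² = 1/0.048544 ≈ 20.6.

σ₀² = 20.6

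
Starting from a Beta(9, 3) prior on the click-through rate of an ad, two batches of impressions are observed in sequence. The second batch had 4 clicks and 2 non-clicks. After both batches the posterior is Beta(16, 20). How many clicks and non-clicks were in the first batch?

3 clicks and 15 non-clicks

Because Beta–binomial updating is additive in the counts, the combined data contributed (α_post−α_prior, β_post−β_prior) successes and failures.
Total across both batches: 16−9=7 clicks, 20−3=17 non-clicks.
Subtract the second batch: 7−4=3 clicks and 17−2=15 non-clicks.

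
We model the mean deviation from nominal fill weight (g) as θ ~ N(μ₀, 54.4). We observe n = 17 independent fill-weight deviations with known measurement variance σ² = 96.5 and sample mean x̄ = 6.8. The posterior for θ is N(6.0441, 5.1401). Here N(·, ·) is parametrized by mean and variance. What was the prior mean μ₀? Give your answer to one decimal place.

μ₀ = -1.2

The posterior mean is a precision-weighted average: μ_n = (τ₀μ₀ + τ_data·x̄)/(τ₀+τ_data), with τ₀=1/σ₀² and τ_data=n/σ².
Here τ₀ = 1/54.4 = 0.018382 and τ_data = 17/96.5 = 0.176166, so τ_n = 0.194548.
Rearranging for μ₀: μ₀ = (μ_n·τ_n − τ_data·x̄)/τ₀ = (6.0441·0.194548 − 0.176166·6.8) / 0.018382 = -0.022061/0.018382 ≈ -1.2.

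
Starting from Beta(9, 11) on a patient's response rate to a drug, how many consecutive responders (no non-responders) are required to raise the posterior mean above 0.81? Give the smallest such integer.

k = 38

After k responders and 0 non-responders the posterior is Beta(9+k, 11), with mean (9+k)/(9+11+k).
Set (9+k)/(20+k) > 0.81 and solve: k > (0.81·20 − 9)/(1 − 0.81) = 37.895.
The smallest integer exceeding 37.895 is 38, and checking k=38: (47)/(58) = 0.8103 > 0.81.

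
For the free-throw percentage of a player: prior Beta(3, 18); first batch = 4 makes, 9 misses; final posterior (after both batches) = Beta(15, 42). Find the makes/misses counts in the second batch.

Because Beta–binomial updating is additive in the counts, the combined data contributed (α_post−α_prior, β_post−β_prior) successes and failures.
Total across both batches: 15−3=12 makes, 42−18=24 misses.
Subtract the first batch: 12−4=8 makes and 24−9=15 misses.

8 makes and 15 misses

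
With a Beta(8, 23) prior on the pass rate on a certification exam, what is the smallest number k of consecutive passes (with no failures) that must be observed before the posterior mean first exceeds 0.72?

After k passes and 0 failures the posterior is Beta(8+k, 23), with mean (8+k)/(8+23+k).
Set (8+k)/(31+k) > 0.72 and solve: k > (0.72·31 − 8)/(1 − 0.72) = 51.143.
The smallest integer exceeding 51.143 is 52.

k = 52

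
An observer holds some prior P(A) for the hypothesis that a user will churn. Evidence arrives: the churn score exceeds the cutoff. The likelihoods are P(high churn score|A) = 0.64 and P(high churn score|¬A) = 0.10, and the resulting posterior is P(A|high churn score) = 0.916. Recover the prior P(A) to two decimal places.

P(A) = 0.63

Bayes' rule in odds form gives O(A|E) = O(A)·[P(E|A)/P(E|¬A)], hence O(A) = O(A|E)/LR.
Posterior odds = 0.916/(1−0.916) = 10.9048. LR = 0.64/0.10 = 6.4000.
Prior odds = 10.9048/6.4000 = 1.7039, so P(A) = 1.7039/(1+1.7039) ≈ 0.63.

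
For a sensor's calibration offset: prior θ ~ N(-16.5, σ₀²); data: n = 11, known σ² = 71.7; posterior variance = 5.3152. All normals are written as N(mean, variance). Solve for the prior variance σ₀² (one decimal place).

Posterior precision equals prior precision plus data precision: 1/σ_n² = 1/σ₀² + n/σ².
So 1/σ₀² = 1/5.3152 − 11/71.7 = 0.188140 − 0.153417 = 0.034723.
Hence σ₀² = 1/0.034723 ≈ 28.8.

σ₀² = 28.8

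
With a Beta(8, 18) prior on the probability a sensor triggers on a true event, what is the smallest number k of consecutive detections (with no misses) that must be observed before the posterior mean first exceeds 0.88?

k = 125

After k detections and 0 misses the posterior is Beta(8+k, 18), with mean (8+k)/(8+18+k).
Set (8+k)/(26+k) > 0.88 and solve: k > (0.88·26 − 8)/(1 − 0.88) = 124.000.
The smallest integer exceeding 124.000 is 125, and checking k=125: (133)/(151) = 0.8808 > 0.88.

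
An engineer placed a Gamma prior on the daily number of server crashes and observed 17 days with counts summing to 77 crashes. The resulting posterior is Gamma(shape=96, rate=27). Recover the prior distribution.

Gamma–Poisson conjugacy: posterior shape = α + Σxᵢ, posterior rate = β + n.
So α = 96 − 77 = 19 and β = 27 − 17 = 10.

Gamma(shape=19, rate=10)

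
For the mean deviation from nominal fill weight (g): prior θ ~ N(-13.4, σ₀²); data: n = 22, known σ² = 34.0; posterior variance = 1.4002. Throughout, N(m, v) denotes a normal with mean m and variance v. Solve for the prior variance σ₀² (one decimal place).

σ₀² = 14.9

For the Normal–Normal model with known σ², precisions add: τ_n = τ₀ + n/σ².
So 1/σ₀² = 1/1.4002 − 22/34.0 = 0.714184 − 0.647059 = 0.067125.
Hence σ₀² = 1/0.067125 ≈ 14.9.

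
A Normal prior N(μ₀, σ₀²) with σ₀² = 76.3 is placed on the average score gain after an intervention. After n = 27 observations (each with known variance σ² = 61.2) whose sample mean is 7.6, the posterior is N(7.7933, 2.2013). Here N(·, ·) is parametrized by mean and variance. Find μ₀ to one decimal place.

μ₀ = 14.3

With known observation variance, the Normal–Normal posterior has precision τ_n = τ₀ + n/σ² and mean μ_n = (τ₀μ₀ + (n/σ²)x̄)/τ_n.
Here τ₀ = 1/76.3 = 0.013106 and τ_data = 27/61.2 = 0.441176, so τ_n = 0.454282.
Rearranging for μ₀: μ₀ = (μ_n·τ_n − τ_data·x̄)/τ₀ = (7.7933·0.454282 − 0.441176·7.6) / 0.013106 = 0.187418/0.013106 ≈ 14.3.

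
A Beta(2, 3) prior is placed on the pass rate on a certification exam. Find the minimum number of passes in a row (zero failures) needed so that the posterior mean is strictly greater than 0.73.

After k passes and 0 failures the posterior is Beta(2+k, 3), with mean (2+k)/(2+3+k).
Set (2+k)/(5+k) > 0.73 and solve: k > (0.73·5 − 2)/(1 − 0.73) = 6.111.
The smallest integer exceeding 6.111 is 7, and checking k=7: (9)/(12) = 0.7500 > 0.73.

k = 7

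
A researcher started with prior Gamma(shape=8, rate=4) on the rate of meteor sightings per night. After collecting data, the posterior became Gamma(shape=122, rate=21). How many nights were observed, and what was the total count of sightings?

A Gamma(α, β) prior (rate parametrization) on a Poisson rate with n observations summing to S gives posterior Gamma(α+S, β+n).
Matching: Σxᵢ = 122 − 8 = 114 and n = 21 − 4 = 17.

n = 17 nights with total 114 sightings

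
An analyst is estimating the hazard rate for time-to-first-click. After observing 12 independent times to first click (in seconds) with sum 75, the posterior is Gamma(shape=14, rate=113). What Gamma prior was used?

For an exponential likelihood with a Gamma(α, β) prior on the rate, n observations with total T give posterior Gamma(α+n, β+T).
So α = 14 − 12 = 2 and β = 113 − 75 = 38.

Gamma(shape=2, rate=38)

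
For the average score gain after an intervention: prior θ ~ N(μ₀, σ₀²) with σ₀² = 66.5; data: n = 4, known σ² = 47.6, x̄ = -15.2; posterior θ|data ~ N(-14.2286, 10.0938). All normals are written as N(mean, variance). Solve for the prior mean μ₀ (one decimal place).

μ₀ = -8.8

With known observation variance, the Normal–Normal posterior has precision τ_n = τ₀ + n/σ² and mean μ_n = (τ₀μ₀ + (n/σ²)x̄)/τ_n.
Here τ₀ = 1/66.5 = 0.015038 and τ_data = 4/47.6 = 0.084034, so τ_n = 0.099072.
Rearranging for μ₀: μ₀ = (μ_n·τ_n − τ_data·x̄)/τ₀ = (-14.2286·0.099072 − 0.084034·-15.2) / 0.015038 = -0.132339/0.015038 ≈ -8.8.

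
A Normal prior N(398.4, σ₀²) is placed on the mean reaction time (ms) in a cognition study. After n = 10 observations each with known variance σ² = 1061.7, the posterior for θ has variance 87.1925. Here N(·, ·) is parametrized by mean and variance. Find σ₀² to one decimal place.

Posterior precision equals prior precision plus data precision: 1/σ_n² = 1/σ₀² + n/σ².
So 1/σ₀² = 1/87.1925 − 10/1061.7 = 0.011469 − 0.009419 = 0.002050.
Hence σ₀² = 1/0.002050 ≈ 487.8.

σ₀² = 487.8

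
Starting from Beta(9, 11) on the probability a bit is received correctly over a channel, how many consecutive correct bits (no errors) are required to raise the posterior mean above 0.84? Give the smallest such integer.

After k correct bits and 0 errors the posterior is Beta(9+k, 11), with mean (9+k)/(9+11+k).
Set (9+k)/(20+k) > 0.84 and solve: k > (0.84·20 − 9)/(1 − 0.84) = 48.750.
The smallest integer exceeding 48.750 is 49.

k = 49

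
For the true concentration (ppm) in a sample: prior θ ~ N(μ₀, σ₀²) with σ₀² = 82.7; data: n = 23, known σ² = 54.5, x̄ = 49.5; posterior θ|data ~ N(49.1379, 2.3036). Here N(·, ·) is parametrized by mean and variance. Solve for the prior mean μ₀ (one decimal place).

The posterior mean is a precision-weighted average: μ_n = (τ₀μ₀ + τ_data·x̄)/(τ₀+τ_data), with τ₀=1/σ₀² and τ_data=n/σ².
Here τ₀ = 1/82.7 = 0.012092 and τ_data = 23/54.5 = 0.422018, so τ_n = 0.434110.
Rearranging for μ₀: μ₀ = (μ_n·τ_n − τ_data·x̄)/τ₀ = (49.1379·0.434110 − 0.422018·49.5) / 0.012092 = 0.441363/0.012092 ≈ 36.5.

μ₀ = 36.5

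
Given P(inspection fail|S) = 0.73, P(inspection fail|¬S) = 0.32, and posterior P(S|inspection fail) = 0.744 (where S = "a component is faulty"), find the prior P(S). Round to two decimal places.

Bayes' rule in odds form gives O(S|E) = O(S)·[P(E|S)/P(E|¬S)], hence O(S) = O(S|E)/LR.
Posterior odds = 0.744/(1−0.744) = 2.9062. LR = 0.73/0.32 = 2.2812.
Prior odds = 2.9062/2.2812 = 1.2740, so P(S) = 1.2740/(1+1.2740) ≈ 0.56.

P(S) = 0.56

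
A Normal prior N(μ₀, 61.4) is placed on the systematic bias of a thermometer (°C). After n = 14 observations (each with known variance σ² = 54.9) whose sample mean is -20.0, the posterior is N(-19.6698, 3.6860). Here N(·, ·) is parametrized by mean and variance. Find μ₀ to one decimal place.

μ₀ = -14.5

The posterior mean is a precision-weighted average: μ_n = (τ₀μ₀ + τ_data·x̄)/(τ₀+τ_data), with τ₀=1/σ₀² and τ_data=n/σ².
Here τ₀ = 1/61.4 = 0.016287 and τ_data = 14/54.9 = 0.255009, so τ_n = 0.271296.
Rearranging for μ₀: μ₀ = (μ_n·τ_n − τ_data·x̄)/τ₀ = (-19.6698·0.271296 − 0.255009·-20.0) / 0.016287 = -0.236158/0.016287 ≈ -14.5.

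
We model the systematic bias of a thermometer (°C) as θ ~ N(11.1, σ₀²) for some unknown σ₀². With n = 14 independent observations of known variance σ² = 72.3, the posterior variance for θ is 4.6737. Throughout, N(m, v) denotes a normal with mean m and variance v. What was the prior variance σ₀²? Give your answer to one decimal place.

σ₀² = 49.2

For the Normal–Normal model with known σ², precisions add: τ_n = τ₀ + n/σ².
So 1/σ₀² = 1/4.6737 − 14/72.3 = 0.213963 − 0.193638 = 0.020325.
Hence σ₀² = 1/0.020325 ≈ 49.2.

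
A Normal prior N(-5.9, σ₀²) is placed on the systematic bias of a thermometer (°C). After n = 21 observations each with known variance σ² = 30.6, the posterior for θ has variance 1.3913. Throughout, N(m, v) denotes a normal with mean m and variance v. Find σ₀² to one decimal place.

For the Normal–Normal model with known σ², precisions add: τ_n = τ₀ + n/σ².
So 1/σ₀² = 1/1.3913 − 21/30.6 = 0.718752 − 0.686275 = 0.032477.
Hence σ₀² = 1/0.032477 ≈ 30.8.

σ₀² = 30.8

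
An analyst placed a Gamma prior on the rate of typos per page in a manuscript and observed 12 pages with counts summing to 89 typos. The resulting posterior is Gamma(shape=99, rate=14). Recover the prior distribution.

Gamma(shape=10, rate=2)

A Gamma(α, β) prior (rate parametrization) on a Poisson rate with n observations summing to S gives posterior Gamma(α+S, β+n).
So α = 99 − 89 = 10 and β = 14 − 12 = 2.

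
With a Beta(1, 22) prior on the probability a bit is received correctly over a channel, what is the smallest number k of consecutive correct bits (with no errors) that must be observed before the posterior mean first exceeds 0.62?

k = 35

After k correct bits and 0 errors the posterior is Beta(1+k, 22), with mean (1+k)/(1+22+k).
Set (1+k)/(23+k) > 0.62 and solve: k > (0.62·23 − 1)/(1 − 0.62) = 34.895.
The smallest integer exceeding 34.895 is 35.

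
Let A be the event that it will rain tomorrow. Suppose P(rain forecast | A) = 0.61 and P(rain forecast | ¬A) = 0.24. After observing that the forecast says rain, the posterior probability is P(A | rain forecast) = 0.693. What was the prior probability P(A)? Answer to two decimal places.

P(A) = 0.47

Bayes' rule in odds form gives O(A|E) = O(A)·[P(E|A)/P(E|¬A)], hence O(A) = O(A|E)/LR.
Posterior odds = 0.693/(1−0.693) = 2.2573. LR = 0.61/0.24 = 2.5417.
Prior odds = 2.2573/2.5417 = 0.8881, so P(A) = 0.8881/(1+0.8881) ≈ 0.47.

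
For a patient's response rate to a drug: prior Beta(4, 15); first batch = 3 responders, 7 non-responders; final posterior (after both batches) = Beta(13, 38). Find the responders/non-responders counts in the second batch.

6 responders and 16 non-responders

Sequential conjugate updates are equivalent to a single update on the pooled data, so total successes = posterior α − prior α and total failures = posterior β − prior β.
Total across both batches: 13−4=9 responders, 38−15=23 non-responders.
Subtract the first batch: 9−3=6 responders and 23−7=16 non-responders.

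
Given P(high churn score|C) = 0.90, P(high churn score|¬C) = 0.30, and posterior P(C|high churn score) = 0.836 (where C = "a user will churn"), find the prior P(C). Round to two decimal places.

In odds form, posterior odds = prior odds × likelihood ratio, so prior odds = posterior odds ÷ LR.
Posterior odds = 0.836/(1−0.836) = 5.0976. LR = 0.90/0.30 = 3.0000.
Prior odds = 5.0976/3.0000 = 1.6992, so P(C) = 1.6992/(1+1.6992) ≈ 0.63.

P(C) = 0.63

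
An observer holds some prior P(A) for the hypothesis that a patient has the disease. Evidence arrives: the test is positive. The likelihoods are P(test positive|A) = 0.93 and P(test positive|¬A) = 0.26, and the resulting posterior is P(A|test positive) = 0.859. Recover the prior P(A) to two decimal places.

Bayes' rule in odds form gives O(A|E) = O(A)·[P(E|A)/P(E|¬A)], hence O(A) = O(A|E)/LR.
Posterior odds = 0.859/(1−0.859) = 6.0922. LR = 0.93/0.26 = 3.5769.
Prior odds = 6.0922/3.5769 = 1.7032, so P(A) = 1.7032/(1+1.7032) ≈ 0.63.

P(A) = 0.63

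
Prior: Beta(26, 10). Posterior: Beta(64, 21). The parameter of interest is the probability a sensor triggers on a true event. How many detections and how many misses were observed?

38 detections and 11 misses

Beta is conjugate to the binomial likelihood: posterior = Beta(α+s, β+f).
Match parameters: s=64−26=38, f=21−10=11.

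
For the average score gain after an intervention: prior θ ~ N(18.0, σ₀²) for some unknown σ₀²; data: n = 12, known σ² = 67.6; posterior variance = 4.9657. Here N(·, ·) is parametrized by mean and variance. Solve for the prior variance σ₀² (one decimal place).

σ₀² = 41.9

For the Normal–Normal model with known σ², precisions add: τ_n = τ₀ + n/σ².
So 1/σ₀² = 1/4.9657 − 12/67.6 = 0.201381 − 0.177515 = 0.023866.
Hence σ₀² = 1/0.023866 ≈ 41.9.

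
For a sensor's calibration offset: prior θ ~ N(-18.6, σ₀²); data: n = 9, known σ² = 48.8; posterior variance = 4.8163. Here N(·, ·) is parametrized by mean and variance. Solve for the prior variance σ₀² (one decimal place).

Posterior precision equals prior precision plus data precision: 1/σ_n² = 1/σ₀² + n/σ².
So 1/σ₀² = 1/4.8163 − 9/48.8 = 0.207628 − 0.184426 = 0.023202.
Hence σ₀² = 1/0.023202 ≈ 43.1.

σ₀² = 43.1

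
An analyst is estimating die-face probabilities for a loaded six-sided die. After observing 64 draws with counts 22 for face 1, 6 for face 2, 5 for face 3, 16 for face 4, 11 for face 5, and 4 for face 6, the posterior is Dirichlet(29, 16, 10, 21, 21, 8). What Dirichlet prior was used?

Dirichlet(7, 10, 5, 5, 10, 4)

For a Dirichlet(α) prior with multinomial counts c, the posterior is Dirichlet(α + c) componentwise.
Subtract each count from the matching posterior parameter: 29−22=7, 16−6=10, 10−5=5, 21−16=5, 21−11=10, 8−4=4.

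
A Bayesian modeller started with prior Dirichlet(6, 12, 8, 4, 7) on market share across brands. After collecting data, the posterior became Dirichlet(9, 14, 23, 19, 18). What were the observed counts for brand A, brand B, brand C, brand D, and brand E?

For a Dirichlet(α) prior with multinomial counts c, the posterior is Dirichlet(α + c) componentwise.
Counts are posterior − prior componentwise: 9−6=3, 14−12=2, 23−8=15, 19−4=15, 18−7=11.

counts (3, 2, 15, 15, 11)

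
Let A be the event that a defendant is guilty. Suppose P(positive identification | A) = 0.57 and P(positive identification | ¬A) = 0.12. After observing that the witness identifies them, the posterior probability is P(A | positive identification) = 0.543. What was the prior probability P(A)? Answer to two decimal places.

In odds form, posterior odds = prior odds × likelihood ratio, so prior odds = posterior odds ÷ LR.
Posterior odds = 0.543/(1−0.543) = 1.1882. LR = 0.57/0.12 = 4.7500.
Prior odds = 1.1882/4.7500 = 0.2501, so P(A) = 0.2501/(1+0.2501) ≈ 0.20.

P(A) = 0.20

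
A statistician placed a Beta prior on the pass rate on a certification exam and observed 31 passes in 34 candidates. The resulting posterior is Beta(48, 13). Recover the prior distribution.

Under Beta–binomial conjugacy the posterior parameters are (a+s, b+f).
Subtract the data counts: 48−31=17, 13−3=10.

Beta(17, 10)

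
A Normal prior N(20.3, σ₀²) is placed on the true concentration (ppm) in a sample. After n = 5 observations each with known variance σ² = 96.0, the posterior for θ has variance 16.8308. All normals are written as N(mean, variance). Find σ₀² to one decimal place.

σ₀² = 136.4

Posterior precision equals prior precision plus data precision: 1/σ_n² = 1/σ₀² + n/σ².
So 1/σ₀² = 1/16.8308 − 5/96.0 = 0.059415 − 0.052083 = 0.007332.
Hence σ₀² = 1/0.007332 ≈ 136.4.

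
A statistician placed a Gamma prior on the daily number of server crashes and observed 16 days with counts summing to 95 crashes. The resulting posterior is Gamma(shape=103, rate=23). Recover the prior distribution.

Gamma(shape=8, rate=7)

A Gamma(α, β) prior (rate parametrization) on a Poisson rate with n observations summing to S gives posterior Gamma(α+S, β+n).
So α = 103 − 95 = 8 and β = 23 − 16 = 7.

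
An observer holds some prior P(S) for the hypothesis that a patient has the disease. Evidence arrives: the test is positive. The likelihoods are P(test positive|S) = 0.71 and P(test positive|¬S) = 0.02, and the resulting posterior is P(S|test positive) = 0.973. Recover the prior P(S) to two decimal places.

In odds form, posterior odds = prior odds × likelihood ratio, so prior odds = posterior odds ÷ LR.
Posterior odds = 0.973/(1−0.973) = 36.0370. LR = 0.71/0.02 = 35.5000.
Prior odds = 36.0370/35.5000 = 1.0151, so P(S) = 1.0151/(1+1.0151) ≈ 0.50.

P(S) = 0.50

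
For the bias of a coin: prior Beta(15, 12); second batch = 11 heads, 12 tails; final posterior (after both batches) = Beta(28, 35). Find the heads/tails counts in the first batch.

Because Beta–binomial updating is additive in the counts, the combined data contributed (α_post−α_prior, β_post−β_prior) successes and failures.
Total across both batches: 28−15=13 heads, 35−12=23 tails.
Subtract the second batch: 13−11=2 heads and 23−12=11 tails.

2 heads and 11 tails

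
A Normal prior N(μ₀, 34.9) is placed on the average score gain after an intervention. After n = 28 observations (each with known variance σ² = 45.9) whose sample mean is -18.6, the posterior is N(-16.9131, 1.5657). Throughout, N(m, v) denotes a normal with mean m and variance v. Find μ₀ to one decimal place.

μ₀ = 19.0

With known observation variance, the Normal–Normal posterior has precision τ_n = τ₀ + n/σ² and mean μ_n = (τ₀μ₀ + (n/σ²)x̄)/τ_n.
Here τ₀ = 1/34.9 = 0.028653 and τ_data = 28/45.9 = 0.610022, so τ_n = 0.638675.
Rearranging for μ₀: μ₀ = (μ_n·τ_n − τ_data·x̄)/τ₀ = (-16.9131·0.638675 − 0.610022·-18.6) / 0.028653 = 0.544435/0.028653 ≈ 19.0.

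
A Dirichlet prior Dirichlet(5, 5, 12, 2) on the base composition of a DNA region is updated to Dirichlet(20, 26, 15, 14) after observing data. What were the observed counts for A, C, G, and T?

For a Dirichlet(α) prior with multinomial counts c, the posterior is Dirichlet(α + c) componentwise.
Counts are posterior − prior componentwise: 20−5=15, 26−5=21, 15−12=3, 14−2=12.

counts (15, 21, 3, 12)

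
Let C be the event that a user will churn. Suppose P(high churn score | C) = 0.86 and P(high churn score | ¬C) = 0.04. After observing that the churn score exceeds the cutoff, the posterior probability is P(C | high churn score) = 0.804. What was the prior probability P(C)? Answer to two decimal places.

P(C) = 0.16

Bayes' rule in odds form gives O(C|E) = O(C)·[P(E|C)/P(E|¬C)], hence O(C) = O(C|E)/LR.
Posterior odds = 0.804/(1−0.804) = 4.1020. LR = 0.86/0.04 = 21.5000.
Prior odds = 4.1020/21.5000 = 0.1908, so P(C) = 0.1908/(1+0.1908) ≈ 0.16.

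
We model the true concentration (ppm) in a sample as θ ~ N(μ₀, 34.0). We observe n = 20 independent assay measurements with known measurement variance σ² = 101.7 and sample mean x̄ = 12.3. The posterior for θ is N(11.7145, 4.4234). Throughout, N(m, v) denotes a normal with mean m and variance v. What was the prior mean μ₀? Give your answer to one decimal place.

The posterior mean is a precision-weighted average: μ_n = (τ₀μ₀ + τ_data·x̄)/(τ₀+τ_data), with τ₀=1/σ₀² and τ_data=n/σ².
Here τ₀ = 1/34.0 = 0.029412 and τ_data = 20/101.7 = 0.196657, so τ_n = 0.226069.
Rearranging for μ₀: μ₀ = (μ_n·τ_n − τ_data·x̄)/τ₀ = (11.7145·0.226069 − 0.196657·12.3) / 0.029412 = 0.229404/0.029412 ≈ 7.8.

μ₀ = 7.8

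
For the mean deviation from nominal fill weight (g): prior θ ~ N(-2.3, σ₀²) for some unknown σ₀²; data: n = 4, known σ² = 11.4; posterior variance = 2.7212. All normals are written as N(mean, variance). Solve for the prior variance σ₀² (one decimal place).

σ₀² = 60.2

Posterior precision equals prior precision plus data precision: 1/σ_n² = 1/σ₀² + n/σ².
So 1/σ₀² = 1/2.7212 − 4/11.4 = 0.367485 − 0.350877 = 0.016608.
Hence σ₀² = 1/0.016608 ≈ 60.2.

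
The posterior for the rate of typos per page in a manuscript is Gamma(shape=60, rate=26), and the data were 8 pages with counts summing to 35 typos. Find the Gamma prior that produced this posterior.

A Gamma(α, β) prior (rate parametrization) on a Poisson rate with n observations summing to S gives posterior Gamma(α+S, β+n).
So α = 60 − 35 = 25 and β = 26 − 8 = 18.

Gamma(shape=25, rate=18)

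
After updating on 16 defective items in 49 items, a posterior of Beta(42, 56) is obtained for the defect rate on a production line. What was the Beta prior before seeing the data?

Beta(26, 23)

A Beta(α, β) prior with s successes and f failures in binomial data gives a Beta(α+s, β+f) posterior.
So α = 42 − 16 = 26 and β = 56 − 33 = 23.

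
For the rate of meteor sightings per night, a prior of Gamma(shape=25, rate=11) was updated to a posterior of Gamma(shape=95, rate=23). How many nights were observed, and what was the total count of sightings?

n = 12 nights with total 70 sightings

A Gamma(α, β) prior (rate parametrization) on a Poisson rate with n observations summing to S gives posterior Gamma(α+S, β+n).
Matching: Σxᵢ = 95 − 25 = 70 and n = 23 − 11 = 12.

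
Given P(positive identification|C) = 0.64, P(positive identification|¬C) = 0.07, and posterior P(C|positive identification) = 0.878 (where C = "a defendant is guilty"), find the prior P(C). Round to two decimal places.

In odds form, posterior odds = prior odds × likelihood ratio, so prior odds = posterior odds ÷ LR.
Posterior odds = 0.878/(1−0.878) = 7.1967. LR = 0.64/0.07 = 9.1429.
Prior odds = 7.1967/9.1429 = 0.7871, so P(C) = 0.7871/(1+0.7871) ≈ 0.44.

P(C) = 0.44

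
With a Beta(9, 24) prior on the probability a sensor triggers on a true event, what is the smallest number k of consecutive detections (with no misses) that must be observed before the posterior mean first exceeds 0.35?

k = 4

After k detections and 0 misses the posterior is Beta(9+k, 24), with mean (9+k)/(9+24+k).
Set (9+k)/(33+k) > 0.35 and solve: k > (0.35·33 − 9)/(1 − 0.35) = 3.923.
The smallest integer exceeding 3.923 is 4.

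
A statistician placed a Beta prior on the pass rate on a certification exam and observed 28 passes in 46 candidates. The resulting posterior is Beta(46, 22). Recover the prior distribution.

Beta(18, 4)

Under Beta–binomial conjugacy the posterior parameters are (a+s, b+f).
Subtract the data counts: 46−28=18, 22−18=4.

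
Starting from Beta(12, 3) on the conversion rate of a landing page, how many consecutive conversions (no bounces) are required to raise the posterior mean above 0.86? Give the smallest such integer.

After k conversions and 0 bounces the posterior is Beta(12+k, 3), with mean (12+k)/(12+3+k).
Set (12+k)/(15+k) > 0.86 and solve: k > (0.86·15 − 12)/(1 − 0.86) = 6.429.
The smallest integer exceeding 6.429 is 7.

k = 7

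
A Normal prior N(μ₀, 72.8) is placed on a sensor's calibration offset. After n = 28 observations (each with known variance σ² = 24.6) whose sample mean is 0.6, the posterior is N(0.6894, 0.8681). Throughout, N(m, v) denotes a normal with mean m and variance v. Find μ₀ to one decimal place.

μ₀ = 8.1

With known observation variance, the Normal–Normal posterior has precision τ_n = τ₀ + n/σ² and mean μ_n = (τ₀μ₀ + (n/σ²)x̄)/τ_n.
Here τ₀ = 1/72.8 = 0.013736 and τ_data = 28/24.6 = 1.138211, so τ_n = 1.151947.
Rearranging for μ₀: μ₀ = (μ_n·τ_n − τ_data·x̄)/τ₀ = (0.6894·1.151947 − 1.138211·0.6) / 0.013736 = 0.111226/0.013736 ≈ 8.1.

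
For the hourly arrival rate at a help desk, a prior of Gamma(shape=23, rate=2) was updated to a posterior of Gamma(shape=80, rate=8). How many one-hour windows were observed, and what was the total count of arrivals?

n = 6 one-hour windows with total 57 arrivals

Gamma–Poisson conjugacy: posterior shape = α + Σxᵢ, posterior rate = β + n.
Matching: Σxᵢ = 80 − 23 = 57 and n = 8 − 2 = 6.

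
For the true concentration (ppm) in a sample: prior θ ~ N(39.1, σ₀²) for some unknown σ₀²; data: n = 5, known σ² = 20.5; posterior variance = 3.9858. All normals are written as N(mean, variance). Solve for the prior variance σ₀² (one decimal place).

σ₀² = 143.1

Posterior precision equals prior precision plus data precision: 1/σ_n² = 1/σ₀² + n/σ².
So 1/σ₀² = 1/3.9858 − 5/20.5 = 0.250891 − 0.243902 = 0.006989.
Hence σ₀² = 1/0.006989 ≈ 143.1.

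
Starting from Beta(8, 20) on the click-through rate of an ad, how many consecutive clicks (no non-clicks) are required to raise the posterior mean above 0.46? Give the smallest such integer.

k = 10

After k clicks and 0 non-clicks the posterior is Beta(8+k, 20), with mean (8+k)/(8+20+k).
Set (8+k)/(28+k) > 0.46 and solve: k > (0.46·28 − 8)/(1 − 0.46) = 9.037.
The smallest integer exceeding 9.037 is 10, and checking k=10: (18)/(38) = 0.4737 > 0.46.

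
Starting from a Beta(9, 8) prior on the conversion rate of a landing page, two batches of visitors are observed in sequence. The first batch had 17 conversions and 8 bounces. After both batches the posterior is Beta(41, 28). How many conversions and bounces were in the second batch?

15 conversions and 12 bounces

Sequential conjugate updates are equivalent to a single update on the pooled data, so total successes = posterior α − prior α and total failures = posterior β − prior β.
Total across both batches: 41−9=32 conversions, 28−8=20 bounces.
Subtract the first batch: 32−17=15 conversions and 20−8=12 bounces.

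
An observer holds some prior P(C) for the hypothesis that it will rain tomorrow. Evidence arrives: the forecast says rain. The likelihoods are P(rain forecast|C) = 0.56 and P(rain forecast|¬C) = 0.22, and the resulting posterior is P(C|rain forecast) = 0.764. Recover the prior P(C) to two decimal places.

P(C) = 0.56

In odds form, posterior odds = prior odds × likelihood ratio, so prior odds = posterior odds ÷ LR.
Posterior odds = 0.764/(1−0.764) = 3.2373. LR = 0.56/0.22 = 2.5455.
Prior odds = 3.2373/2.5455 = 1.2718, so P(C) = 1.2718/(1+1.2718) ≈ 0.56.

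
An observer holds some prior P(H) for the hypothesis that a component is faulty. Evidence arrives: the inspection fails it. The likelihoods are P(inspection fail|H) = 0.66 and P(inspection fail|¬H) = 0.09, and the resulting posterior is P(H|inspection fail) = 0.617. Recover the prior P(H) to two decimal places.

In odds form, posterior odds = prior odds × likelihood ratio, so prior odds = posterior odds ÷ LR.
Posterior odds = 0.617/(1−0.617) = 1.6110. LR = 0.66/0.09 = 7.3333.
Prior odds = 1.6110/7.3333 = 0.2197, so P(H) = 0.2197/(1+0.2197) ≈ 0.18.

P(H) = 0.18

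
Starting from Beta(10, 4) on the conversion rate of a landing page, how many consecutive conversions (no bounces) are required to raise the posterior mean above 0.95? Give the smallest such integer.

k = 67

After k conversions and 0 bounces the posterior is Beta(10+k, 4), with mean (10+k)/(10+4+k).
Set (10+k)/(14+k) > 0.95 and solve: k > (0.95·14 − 10)/(1 − 0.95) = 66.000.
The smallest integer exceeding 66.000 is 67, and checking k=67: (77)/(81) = 0.9506 > 0.95.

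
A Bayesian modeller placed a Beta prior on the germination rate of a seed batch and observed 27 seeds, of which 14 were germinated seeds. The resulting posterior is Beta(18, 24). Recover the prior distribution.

Under Beta–binomial conjugacy the posterior parameters are (a+s, b+f).
Subtract the data counts: 18−14=4, 24−13=11.

Beta(4, 11)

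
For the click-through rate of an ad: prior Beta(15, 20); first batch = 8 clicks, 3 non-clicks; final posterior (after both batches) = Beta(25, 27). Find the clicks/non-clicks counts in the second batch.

Because Beta–binomial updating is additive in the counts, the combined data contributed (α_post−α_prior, β_post−β_prior) successes and failures.
Total across both batches: 25−15=10 clicks, 27−20=7 non-clicks.
Subtract the first batch: 10−8=2 clicks and 7−3=4 non-clicks.

2 clicks and 4 non-clicks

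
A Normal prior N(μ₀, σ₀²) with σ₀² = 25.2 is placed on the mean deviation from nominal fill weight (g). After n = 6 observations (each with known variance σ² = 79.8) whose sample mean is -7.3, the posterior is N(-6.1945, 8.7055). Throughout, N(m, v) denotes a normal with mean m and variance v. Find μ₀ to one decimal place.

With known observation variance, the Normal–Normal posterior has precision τ_n = τ₀ + n/σ² and mean μ_n = (τ₀μ₀ + (n/σ²)x̄)/τ_n.
Here τ₀ = 1/25.2 = 0.039683 and τ_data = 6/79.8 = 0.075188, so τ_n = 0.114871.
Rearranging for μ₀: μ₀ = (μ_n·τ_n − τ_data·x̄)/τ₀ = (-6.1945·0.114871 − 0.075188·-7.3) / 0.039683 = -0.162696/0.039683 ≈ -4.1.

μ₀ = -4.1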